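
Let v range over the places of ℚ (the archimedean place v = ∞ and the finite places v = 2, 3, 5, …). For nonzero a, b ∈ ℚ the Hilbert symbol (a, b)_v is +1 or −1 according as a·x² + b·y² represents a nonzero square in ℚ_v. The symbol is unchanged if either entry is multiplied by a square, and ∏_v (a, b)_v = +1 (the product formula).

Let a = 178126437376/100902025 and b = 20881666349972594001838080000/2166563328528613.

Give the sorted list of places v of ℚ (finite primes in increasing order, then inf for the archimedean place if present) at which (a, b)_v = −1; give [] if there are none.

Mod squares: a ≡ 391, b ≡ 1729. Check v ∈ {∞, 2, 3, 5, 7, 13, 17, 19, 23, 29, 41}.
v=5: a=5^-2·(≡1), b=5^4·(≡1) mod 5; (1|5)=+1, (1|5)=+1; (−1)^{-2·4·2}·(+1)^4·(+1)^-2 = +1.
v=23: a=23^3·(≡20), b=23^6·(≡6) mod 23; (20|23)=-1, (6|23)=+1; (−1)^{3·6·11}·(-1)^6·(+1)^3 = +1.
v=41: a=41^-2·(≡3), b=41^-4·(≡19) mod 41; (3|41)=-1, (19|41)=-1; (−1)^{-2·-4·20}·(-1)^-4·(-1)^-2 = +1.
v=29: a=29^2·(≡14), b=29^4·(≡10) mod 29; (14|29)=-1, (10|29)=-1; (−1)^{2·4·14}·(-1)^4·(-1)^2 = +1.
v=17: a=17^1·(≡11), b=17^2·(≡5) mod 17; (11|17)=-1, (5|17)=-1; (−1)^{1·2·8}·(-1)^2·(-1)^1 = -1.
v=7: a=7^-4·(≡5), b=7^-9·(≡4) mod 7; (5|7)=-1, (4|7)=+1; (−1)^{-4·-9·3}·(-1)^-9·(+1)^-4 = -1.
v=19: a=19^0·(≡6), b=19^-1·(≡18) mod 19; (6|19)=+1, (18|19)=-1; (−1)^{0·-1·9}·(+1)^-1·(-1)^0 = +1.
v=13: a=13^0·(≡10), b=13^1·(≡9) mod 13; (10|13)=+1, (9|13)=+1; (−1)^{0·1·6}·(+1)^1·(+1)^0 = +1.
v=3: a=3^0·(≡1), b=3^4·(≡1) mod 3; (1|3)=+1, (1|3)=+1; (−1)^{0·4·1}·(+1)^4·(+1)^0 = +1.
v=2: v_2(a)=10, v_2(b)=20; units ≡ 7, 1 (mod 8); ε·ε+αω+βω = 1·0+10·0+20·0 ≡ 0  ⇒  (a,b)_2 = +1.
v=∞: 391 > 0 and 1729 > 0  ⇒  (a,b)_∞ = +1.
Ram(391, 1729) = {7, 17}; no ℚ_7-point on the conic.

[7, 17]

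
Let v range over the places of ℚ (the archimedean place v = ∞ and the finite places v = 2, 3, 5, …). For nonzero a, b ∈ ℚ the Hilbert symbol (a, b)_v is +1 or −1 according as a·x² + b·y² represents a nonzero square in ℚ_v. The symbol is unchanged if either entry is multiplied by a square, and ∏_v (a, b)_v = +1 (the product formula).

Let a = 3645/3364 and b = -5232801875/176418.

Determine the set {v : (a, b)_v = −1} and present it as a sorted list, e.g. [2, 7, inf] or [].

[2, 17]

Mod squares: a ≡ 5, b ≡ -646. Check v ∈ {∞, 2, 3, 5, 7, 11, 17, 19, 23, 29}.
v=11: a=11^0·(≡9), b=11^-2·(≡3) mod 11; (9|11)=+1, (3|11)=+1; (−1)^{0·-2·5}·(+1)^-2·(+1)^0 = +1.
v=5: a=5^1·(≡1), b=5^4·(≡4) mod 5; (1|5)=+1, (4|5)=+1; (−1)^{1·4·2}·(+1)^4·(+1)^1 = +1.
v=∞: 5 > 0 and -646 < 0  ⇒  (a,b)_∞ = +1.
v=29: a=29^-2·(≡5), b=29^0·(≡8) mod 29; (5|29)=+1, (8|29)=-1; (−1)^{-2·0·14}·(+1)^0·(-1)^-2 = +1.
v=3: a=3^6·(≡2), b=3^-6·(≡2) mod 3; (2|3)=-1, (2|3)=-1; (−1)^{6·-6·1}·(-1)^-6·(-1)^6 = +1.
v=17: a=17^0·(≡5), b=17^1·(≡4) mod 17; (5|17)=-1, (4|17)=+1; (−1)^{0·1·8}·(-1)^1·(+1)^0 = -1.
v=2: v_2(a)=-2, v_2(b)=-1; units ≡ 5, 5 (mod 8); ε·ε+αω+βω = 0·0+-2·1+-1·1 ≡ 1  ⇒  (a,b)_2 = -1.
v=23: a=23^0·(≡21), b=23^2·(≡10) mod 23; (21|23)=-1, (10|23)=-1; (−1)^{0·2·11}·(-1)^2·(-1)^0 = +1.
v=7: a=7^0·(≡3), b=7^2·(≡5) mod 7; (3|7)=-1, (5|7)=-1; (−1)^{0·2·3}·(-1)^2·(-1)^0 = +1.
v=19: a=19^0·(≡16), b=19^1·(≡6) mod 19; (16|19)=+1, (6|19)=+1; (−1)^{0·1·9}·(+1)^1·(+1)^0 = +1.
(5, -646 / ℚ) ramifies at {2, 17}: a division algebra.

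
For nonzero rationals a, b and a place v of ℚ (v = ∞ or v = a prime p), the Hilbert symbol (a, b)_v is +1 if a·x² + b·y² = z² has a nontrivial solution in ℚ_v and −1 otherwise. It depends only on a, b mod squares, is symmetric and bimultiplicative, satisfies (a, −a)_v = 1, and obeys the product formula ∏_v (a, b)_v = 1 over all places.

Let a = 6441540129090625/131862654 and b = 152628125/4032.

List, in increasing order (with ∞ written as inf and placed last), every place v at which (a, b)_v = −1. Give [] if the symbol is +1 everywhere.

[5, 7]

(a, b) ≡ (15470, 35) mod (ℚ^×)²; places V = {2, 3, 5, 7, 11, 13, 17, 19, 23, 31, ∞}.
(a,b)_11: α=-2, u≡5; β=0, v≡2 (mod 11); (5|11)=+1, (2|11)=-1; sign (−1)^0·+1^0·-1^-2 = +1.
(a,b)_19: α=2, u≡5; β=0, v≡1 (mod 19); (5|19)=+1, (1|19)=+1; sign (−1)^0·+1^0·+1^2 = +1.
(a,b)_23: α=2, u≡20; β=0, v≡8 (mod 23); (20|23)=-1, (8|23)=+1; sign (−1)^0·-1^0·+1^2 = +1.
(a,b)_31: α=-2, u≡2; β=0, v≡14 (mod 31); (2|31)=+1, (14|31)=+1; sign (−1)^0·+1^0·+1^-2 = +1.
(a,b)_∞: sgn(15470)=+, sgn(35)=+, so +1.
(a,b)_7: α=-1, u≡5; β=-1, v≡3 (mod 7); (5|7)=-1, (3|7)=-1; sign (−1)^1·-1^-1·-1^-1 = -1.
(a,b)_3: α=-4, u≡2; β=-2, v≡2 (mod 3); (2|3)=-1, (2|3)=-1; sign (−1)^0·-1^-2·-1^-4 = +1.
(a,b)_13: α=3, u≡5; β=2, v≡1 (mod 13); (5|13)=-1, (1|13)=+1; sign (−1)^0·-1^2·+1^3 = +1.
(a,b)_5: α=5, u≡1; β=5, v≡3 (mod 5); (1|5)=+1, (3|5)=-1; sign (−1)^0·+1^5·-1^5 = -1.
(a,b)_2: α=-1, β=-6; u≡7, v≡3 (mod 8); ε(u)ε(v)=1·1, αω(v)=-1·1, βω(u)=-6·0; sum ≡ 0  ⇒  +1.
(a,b)_17: α=3, u≡9; β=2, v≡1 (mod 17); (9|17)=+1, (1|17)=+1; sign (−1)^0·+1^2·+1^3 = +1.
(15470, 35 / ℚ) ramifies at {5, 7}: a division algebra.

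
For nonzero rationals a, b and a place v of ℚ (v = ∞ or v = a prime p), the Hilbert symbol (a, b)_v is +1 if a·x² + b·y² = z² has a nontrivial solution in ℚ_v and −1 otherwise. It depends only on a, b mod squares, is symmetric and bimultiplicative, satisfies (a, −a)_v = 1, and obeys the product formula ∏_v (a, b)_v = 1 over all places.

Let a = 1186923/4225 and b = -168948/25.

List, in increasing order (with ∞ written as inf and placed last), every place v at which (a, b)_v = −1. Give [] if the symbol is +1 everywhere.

(a, b) ≡ (3, -13) mod (ℚ^×)²; places V = {2, 3, 5, 13, 17, 19, 37, ∞}.
(a,b)_19: α=0, u≡18; β=2, v≡17 (mod 19); (18|19)=-1, (17|19)=+1; sign (−1)^0·-1^2·+1^0 = +1.
(a,b)_17: α=2, u≡3; β=0, v≡4 (mod 17); (3|17)=-1, (4|17)=+1; sign (−1)^0·-1^0·+1^2 = +1.
(a,b)_3: α=1, u≡1; β=2, v≡2 (mod 3); (1|3)=+1, (2|3)=-1; sign (−1)^0·+1^2·-1^1 = -1.
(a,b)_2: α=0, β=2; u≡3, v≡3 (mod 8); ε(u)ε(v)=1·1, αω(v)=0·1, βω(u)=2·1; sum ≡ 1  ⇒  -1.
(a,b)_37: α=2, u≡34; β=0, v≡19 (mod 37); (34|37)=+1, (19|37)=-1; sign (−1)^0·+1^0·-1^2 = +1.
(a,b)_∞: sgn(3)=+, sgn(-13)=−, so +1.
(a,b)_5: α=-2, u≡2; β=-2, v≡2 (mod 5); (2|5)=-1, (2|5)=-1; sign (−1)^0·-1^-2·-1^-2 = +1.
(a,b)_13: α=-2, u≡3; β=1, v≡9 (mod 13); (3|13)=+1, (9|13)=+1; sign (−1)^0·+1^1·+1^-2 = +1.
(3, -13 / ℚ) ramifies at {2, 3}: a division algebra.

[2, 3]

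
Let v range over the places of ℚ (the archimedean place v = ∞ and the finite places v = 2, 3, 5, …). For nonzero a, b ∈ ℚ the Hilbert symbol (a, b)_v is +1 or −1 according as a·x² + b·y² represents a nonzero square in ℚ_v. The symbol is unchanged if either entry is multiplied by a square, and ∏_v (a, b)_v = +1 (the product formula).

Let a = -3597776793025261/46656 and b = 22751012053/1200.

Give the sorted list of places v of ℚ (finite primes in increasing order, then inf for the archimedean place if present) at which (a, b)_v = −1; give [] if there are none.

[2, 3, 19, 41]

(a, b) ≡ (-1189, 399) mod (ℚ^×)²; places V = {2, 3, 5, 7, 11, 19, 29, 41, ∞}.
(a,b)_2: α=-6, β=-4; u≡3, v≡7 (mod 8); ε(u)ε(v)=1·1, αω(v)=-6·0, βω(u)=-4·1; sum ≡ 1  ⇒  -1.
(a,b)_19: α=2, u≡12; β=1, v≡13 (mod 19); (12|19)=-1, (13|19)=-1; sign (−1)^0·-1^1·-1^2 = -1.
(a,b)_∞: sgn(-1189)=−, sgn(399)=+, so +1.
(a,b)_41: α=3, u≡26; β=2, v≡14 (mod 41); (26|41)=-1, (14|41)=-1; sign (−1)^0·-1^2·-1^3 = -1.
(a,b)_3: α=-6, u≡2; β=-1, v≡1 (mod 3); (2|3)=-1, (1|3)=+1; sign (−1)^0·-1^-1·+1^-6 = -1.
(a,b)_5: α=0, u≡4; β=-2, v≡1 (mod 5); (4|5)=+1, (1|5)=+1; sign (−1)^0·+1^-2·+1^0 = +1.
(a,b)_29: α=3, u≡12; β=2, v≡16 (mod 29); (12|29)=-1, (16|29)=+1; sign (−1)^0·-1^2·+1^3 = +1.
(a,b)_7: α=2, u≡1; β=1, v≡1 (mod 7); (1|7)=+1, (1|7)=+1; sign (−1)^0·+1^1·+1^2 = +1.
(a,b)_11: α=2, u≡2; β=2, v≡1 (mod 11); (2|11)=-1, (1|11)=+1; sign (−1)^0·-1^2·+1^2 = +1.
(-1189, 399 / ℚ) ramifies at {2, 3, 19, 41}: a division algebra.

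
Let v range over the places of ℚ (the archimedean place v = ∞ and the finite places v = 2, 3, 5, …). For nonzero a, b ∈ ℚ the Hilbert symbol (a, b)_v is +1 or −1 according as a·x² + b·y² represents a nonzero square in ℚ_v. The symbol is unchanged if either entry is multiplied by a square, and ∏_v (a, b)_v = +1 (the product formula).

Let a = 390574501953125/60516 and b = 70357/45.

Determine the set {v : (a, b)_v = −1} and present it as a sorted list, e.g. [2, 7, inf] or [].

(a, b) ≡ (2261, 665) mod (ℚ^×)²; places V = {2, 3, 5, 7, 17, 19, 23, 41, ∞}.
(a,b)_3: α=-2, u≡2; β=-2, v≡2 (mod 3); (2|3)=-1, (2|3)=-1; sign (−1)^0·-1^-2·-1^-2 = +1.
(a,b)_7: α=3, u≡1; β=1, v≡2 (mod 7); (1|7)=+1, (2|7)=+1; sign (−1)^1·+1^1·+1^3 = -1.
(a,b)_17: α=1, u≡14; β=0, v≡1 (mod 17); (14|17)=-1, (1|17)=+1; sign (−1)^0·-1^0·+1^1 = +1.
(a,b)_19: α=3, u≡9; β=1, v≡16 (mod 19); (9|19)=+1, (16|19)=+1; sign (−1)^1·+1^1·+1^3 = -1.
(a,b)_5: α=10, u≡4; β=-1, v≡3 (mod 5); (4|5)=+1, (3|5)=-1; sign (−1)^0·+1^-1·-1^10 = +1.
(a,b)_∞: sgn(2261)=+, sgn(665)=+, so +1.
(a,b)_41: α=-2, u≡38; β=0, v≡31 (mod 41); (38|41)=-1, (31|41)=+1; sign (−1)^0·-1^0·+1^-2 = +1.
(a,b)_23: α=0, u≡19; β=2, v≡5 (mod 23); (19|23)=-1, (5|23)=-1; sign (−1)^0·-1^2·-1^0 = +1.
(a,b)_2: α=-2, β=0; u≡5, v≡1 (mod 8); ε(u)ε(v)=0·0, αω(v)=-2·0, βω(u)=0·1; sum ≡ 0  ⇒  +1.
Ram(2261, 665) = {7, 19}; no ℚ_7-point on the conic.

[7, 19]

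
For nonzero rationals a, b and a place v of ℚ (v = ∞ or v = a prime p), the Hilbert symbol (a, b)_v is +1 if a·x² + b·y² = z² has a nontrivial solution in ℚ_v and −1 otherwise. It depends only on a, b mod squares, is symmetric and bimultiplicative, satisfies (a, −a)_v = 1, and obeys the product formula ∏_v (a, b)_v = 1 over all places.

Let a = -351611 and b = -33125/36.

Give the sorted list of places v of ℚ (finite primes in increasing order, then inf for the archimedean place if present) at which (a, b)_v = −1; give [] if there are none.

Mod squares: a ≡ -351611, b ≡ -53. Check v ∈ {∞, 2, 3, 5, 13, 17, 37, 43, 53}.
v=13: a=13^1·(≡6), b=13^0·(≡9) mod 13; (6|13)=-1, (9|13)=+1; (−1)^{1·0·6}·(-1)^0·(+1)^1 = +1.
v=53: a=53^0·(≡44), b=53^1·(≡43) mod 53; (44|53)=+1, (43|53)=+1; (−1)^{0·1·26}·(+1)^1·(+1)^0 = +1.
v=2: v_2(a)=0, v_2(b)=-2; units ≡ 5, 3 (mod 8); ε·ε+αω+βω = 0·1+0·1+-2·1 ≡ 0  ⇒  (a,b)_2 = +1.
v=∞: -351611 < 0 and -53 < 0  ⇒  (a,b)_∞ = -1.
v=43: a=43^1·(≡36), b=43^0·(≡39) mod 43; (36|43)=+1, (39|43)=-1; (−1)^{1·0·21}·(+1)^0·(-1)^1 = -1.
v=3: a=3^0·(≡1), b=3^-2·(≡1) mod 3; (1|3)=+1, (1|3)=+1; (−1)^{0·-2·1}·(+1)^-2·(+1)^0 = +1.
v=17: a=17^1·(≡6), b=17^0·(≡4) mod 17; (6|17)=-1, (4|17)=+1; (−1)^{1·0·8}·(-1)^0·(+1)^1 = +1.
v=5: a=5^0·(≡4), b=5^4·(≡2) mod 5; (4|5)=+1, (2|5)=-1; (−1)^{0·4·2}·(+1)^4·(-1)^0 = +1.
v=37: a=37^1·(≡6), b=37^0·(≡10) mod 37; (6|37)=-1, (10|37)=+1; (−1)^{1·0·18}·(-1)^0·(+1)^1 = +1.
Ram(-351611, -53) = {43, ∞}; no ℚ_43-point on the conic.

[43, inf]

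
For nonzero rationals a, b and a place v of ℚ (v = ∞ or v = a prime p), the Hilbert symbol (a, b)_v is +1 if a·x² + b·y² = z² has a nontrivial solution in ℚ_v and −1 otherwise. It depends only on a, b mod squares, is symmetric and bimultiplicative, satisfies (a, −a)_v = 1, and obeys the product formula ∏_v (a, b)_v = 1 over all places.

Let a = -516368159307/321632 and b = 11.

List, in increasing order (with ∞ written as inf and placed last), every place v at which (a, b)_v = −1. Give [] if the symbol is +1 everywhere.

(a, b) ≡ (-114114, 11) mod (ℚ^×)²; places V = {2, 3, 7, 11, 13, 19, 23, 31, 47, ∞}.
(a,b)_23: α=-2, u≡9; β=0, v≡11 (mod 23); (9|23)=+1, (11|23)=-1; sign (−1)^0·+1^0·-1^-2 = +1.
(a,b)_7: α=1, u≡2; β=0, v≡4 (mod 7); (2|7)=+1, (4|7)=+1; sign (−1)^0·+1^0·+1^1 = +1.
(a,b)_13: α=1, u≡4; β=0, v≡11 (mod 13); (4|13)=+1, (11|13)=-1; sign (−1)^0·+1^0·-1^1 = -1.
(a,b)_31: α=2, u≡16; β=0, v≡11 (mod 31); (16|31)=+1, (11|31)=-1; sign (−1)^0·+1^0·-1^2 = +1.
(a,b)_47: α=2, u≡34; β=0, v≡11 (mod 47); (34|47)=+1, (11|47)=-1; sign (−1)^0·+1^0·-1^2 = +1.
(a,b)_∞: sgn(-114114)=−, sgn(11)=+, so +1.
(a,b)_3: α=5, u≡2; β=0, v≡2 (mod 3); (2|3)=-1, (2|3)=-1; sign (−1)^0·-1^0·-1^5 = -1.
(a,b)_2: α=-5, β=0; u≡7, v≡3 (mod 8); ε(u)ε(v)=1·1, αω(v)=-5·1, βω(u)=0·0; sum ≡ 0  ⇒  +1.
(a,b)_11: α=1, u≡8; β=1, v≡1 (mod 11); (8|11)=-1, (1|11)=+1; sign (−1)^1·-1^1·+1^1 = +1.
(a,b)_19: α=-1, u≡9; β=0, v≡11 (mod 19); (9|19)=+1, (11|19)=+1; sign (−1)^0·+1^0·+1^-1 = +1.
(-114114, 11 / ℚ) ramifies at {3, 13}: a division algebra.

[3, 13]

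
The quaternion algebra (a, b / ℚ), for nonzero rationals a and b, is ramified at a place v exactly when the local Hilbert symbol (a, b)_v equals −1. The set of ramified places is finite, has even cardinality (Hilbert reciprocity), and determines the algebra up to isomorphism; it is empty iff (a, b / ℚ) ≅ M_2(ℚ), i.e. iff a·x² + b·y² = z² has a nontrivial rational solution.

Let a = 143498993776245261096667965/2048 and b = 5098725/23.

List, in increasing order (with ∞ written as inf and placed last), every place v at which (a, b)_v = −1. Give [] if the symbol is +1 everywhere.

[2, 5, 17, 23, 43, 47]

(a, b) ≡ (12983166730, 521203) mod (ℚ^×)²; places V = {2, 3, 5, 17, 23, 31, 43, 47, 53, ∞}.
(a,b)_23: α=1, u≡1; β=-1, v≡16 (mod 23); (1|23)=+1, (16|23)=+1; sign (−1)^1·+1^-1·+1^1 = -1.
(a,b)_47: α=1, u≡7; β=0, v≡46 (mod 47); (7|47)=+1, (46|47)=-1; sign (−1)^0·+1^0·-1^1 = -1.
(a,b)_43: α=3, u≡24; β=1, v≡16 (mod 43); (24|43)=+1, (16|43)=+1; sign (−1)^1·+1^1·+1^3 = -1.
(a,b)_2: α=-11, β=0; u≡5, v≡3 (mod 8); ε(u)ε(v)=0·1, αω(v)=-11·1, βω(u)=0·1; sum ≡ 1  ⇒  -1.
(a,b)_∞: sgn(12983166730)=+, sgn(521203)=+, so +1.
(a,b)_53: α=1, u≡7; β=0, v≡40 (mod 53); (7|53)=+1, (40|53)=+1; sign (−1)^0·+1^0·+1^1 = +1.
(a,b)_31: α=3, u≡5; β=1, v≡13 (mod 31); (5|31)=+1, (13|31)=-1; sign (−1)^1·+1^1·-1^3 = +1.
(a,b)_17: α=3, u≡12; β=1, v≡16 (mod 17); (12|17)=-1, (16|17)=+1; sign (−1)^0·-1^1·+1^3 = -1.
(a,b)_5: α=1, u≡1; β=2, v≡3 (mod 5); (1|5)=+1, (3|5)=-1; sign (−1)^0·+1^2·-1^1 = -1.
(a,b)_3: α=16, u≡1; β=2, v≡1 (mod 3); (1|3)=+1, (1|3)=+1; sign (−1)^0·+1^2·+1^16 = +1.
|Ram(12983166730, 521203)| = 6, even; anisotropic at {2, 5, 17, 23, 43, 47}.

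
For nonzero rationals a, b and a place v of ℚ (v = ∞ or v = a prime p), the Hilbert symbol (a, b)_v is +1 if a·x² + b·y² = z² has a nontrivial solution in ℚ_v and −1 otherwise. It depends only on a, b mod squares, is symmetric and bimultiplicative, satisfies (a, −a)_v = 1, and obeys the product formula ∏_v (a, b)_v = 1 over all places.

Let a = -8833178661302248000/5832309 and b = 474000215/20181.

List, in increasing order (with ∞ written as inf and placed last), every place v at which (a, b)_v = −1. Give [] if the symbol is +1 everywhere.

[2, 3, 5, 23]

(a, b) ≡ (-3045, 70035) mod (ℚ^×)²; places V = {2, 3, 5, 7, 11, 13, 17, 23, 29, 31, ∞}.
(a,b)_13: α=0, u≡3; β=2, v≡10 (mod 13); (3|13)=+1, (10|13)=+1; sign (−1)^0·+1^2·+1^0 = +1.
(a,b)_17: α=-2, u≡13; β=0, v≡5 (mod 17); (13|17)=+1, (5|17)=-1; sign (−1)^0·+1^0·-1^-2 = +1.
(a,b)_2: α=6, β=0; u≡3, v≡3 (mod 8); ε(u)ε(v)=1·1, αω(v)=6·1, βω(u)=0·1; sum ≡ 1  ⇒  -1.
(a,b)_∞: sgn(-3045)=−, sgn(70035)=+, so +1.
(a,b)_29: α=7, u≡8; β=3, v≡8 (mod 29); (8|29)=-1, (8|29)=-1; sign (−1)^0·-1^3·-1^7 = +1.
(a,b)_7: α=-1, u≡3; β=-1, v≡4 (mod 7); (3|7)=-1, (4|7)=+1; sign (−1)^1·-1^-1·+1^-1 = +1.
(a,b)_5: α=3, u≡4; β=1, v≡3 (mod 5); (4|5)=+1, (3|5)=-1; sign (−1)^0·+1^1·-1^3 = -1.
(a,b)_11: α=2, u≡7; β=0, v≡1 (mod 11); (7|11)=-1, (1|11)=+1; sign (−1)^0·-1^0·+1^2 = +1.
(a,b)_23: α=2, u≡14; β=1, v≡13 (mod 23); (14|23)=-1, (13|23)=+1; sign (−1)^0·-1^1·+1^2 = -1.
(a,b)_31: α=-2, u≡29; β=-2, v≡17 (mod 31); (29|31)=-1, (17|31)=-1; sign (−1)^0·-1^-2·-1^-2 = +1.
(a,b)_3: α=-1, u≡2; β=-1, v≡2 (mod 3); (2|3)=-1, (2|3)=-1; sign (−1)^1·-1^-1·-1^-1 = -1.
|Ram(-3045, 70035)| = 4, even; anisotropic at {2, 3, 5, 23}.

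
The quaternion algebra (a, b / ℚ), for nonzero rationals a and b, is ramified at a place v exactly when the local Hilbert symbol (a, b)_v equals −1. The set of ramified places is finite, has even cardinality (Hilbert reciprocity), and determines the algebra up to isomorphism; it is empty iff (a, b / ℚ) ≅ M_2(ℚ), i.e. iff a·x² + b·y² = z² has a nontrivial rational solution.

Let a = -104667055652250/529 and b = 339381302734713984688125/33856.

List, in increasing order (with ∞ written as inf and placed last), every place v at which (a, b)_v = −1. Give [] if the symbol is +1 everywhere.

(a, b) ≡ (-17290, 21) mod (ℚ^×)²; places V = {2, 3, 5, 7, 13, 19, 23, ∞}.
(a,b)_13: α=3, u≡12; β=4, v≡11 (mod 13); (12|13)=+1, (11|13)=-1; sign (−1)^0·+1^4·-1^3 = -1.
(a,b)_∞: sgn(-17290)=−, sgn(21)=+, so +1.
(a,b)_3: α=4, u≡2; β=11, v≡1 (mod 3); (2|3)=-1, (1|3)=+1; sign (−1)^0·-1^11·+1^4 = -1.
(a,b)_23: α=-2, u≡4; β=-2, v≡14 (mod 23); (4|23)=+1, (14|23)=-1; sign (−1)^0·+1^-2·-1^-2 = +1.
(a,b)_19: α=3, u≡3; β=4, v≡14 (mod 19); (3|19)=-1, (14|19)=-1; sign (−1)^0·-1^4·-1^3 = -1.
(a,b)_5: α=3, u≡3; β=4, v≡1 (mod 5); (3|5)=-1, (1|5)=+1; sign (−1)^0·-1^4·+1^3 = +1.
(a,b)_2: α=1, β=-6; u≡3, v≡5 (mod 8); ε(u)ε(v)=1·0, αω(v)=1·1, βω(u)=-6·1; sum ≡ 1  ⇒  -1.
(a,b)_7: α=3, u≡2; β=7, v≡5 (mod 7); (2|7)=+1, (5|7)=-1; sign (−1)^1·+1^7·-1^3 = +1.
(-17290, 21 / ℚ) ramifies at {2, 3, 13, 19}: a division algebra.

[2, 3, 13, 19]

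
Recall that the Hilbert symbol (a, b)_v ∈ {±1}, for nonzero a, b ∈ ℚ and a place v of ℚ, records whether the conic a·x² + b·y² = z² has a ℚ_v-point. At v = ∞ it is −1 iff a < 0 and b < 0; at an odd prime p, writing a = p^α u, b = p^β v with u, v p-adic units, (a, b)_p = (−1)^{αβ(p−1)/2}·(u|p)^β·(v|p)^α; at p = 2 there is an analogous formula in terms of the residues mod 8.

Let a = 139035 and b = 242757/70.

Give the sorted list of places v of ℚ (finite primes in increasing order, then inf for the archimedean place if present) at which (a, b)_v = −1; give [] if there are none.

[23, 31]

(a, b) ≡ (139035, 2590) mod (ℚ^×)²; places V = {2, 3, 5, 7, 13, 23, 31, 37, ∞}.
(a,b)_13: α=1, u≡9; β=0, v≡12 (mod 13); (9|13)=+1, (12|13)=+1; sign (−1)^0·+1^0·+1^1 = +1.
(a,b)_3: α=1, u≡1; β=8, v≡1 (mod 3); (1|3)=+1, (1|3)=+1; sign (−1)^0·+1^8·+1^1 = +1.
(a,b)_31: α=1, u≡21; β=0, v≡15 (mod 31); (21|31)=-1, (15|31)=-1; sign (−1)^0·-1^0·-1^1 = -1.
(a,b)_5: α=1, u≡2; β=-1, v≡3 (mod 5); (2|5)=-1, (3|5)=-1; sign (−1)^0·-1^-1·-1^1 = +1.
(a,b)_∞: sgn(139035)=+, sgn(2590)=+, so +1.
(a,b)_37: α=0, u≡26; β=1, v≡34 (mod 37); (26|37)=+1, (34|37)=+1; sign (−1)^0·+1^1·+1^0 = +1.
(a,b)_7: α=0, u≡1; β=-1, v≡6 (mod 7); (1|7)=+1, (6|7)=-1; sign (−1)^0·+1^-1·-1^0 = +1.
(a,b)_23: α=1, u≡19; β=0, v≡15 (mod 23); (19|23)=-1, (15|23)=-1; sign (−1)^0·-1^0·-1^1 = -1.
(a,b)_2: α=0, β=-1; u≡3, v≡7 (mod 8); ε(u)ε(v)=1·1, αω(v)=0·0, βω(u)=-1·1; sum ≡ 0  ⇒  +1.
(139035, 2590 / ℚ) ramifies at {23, 31}: a division algebra.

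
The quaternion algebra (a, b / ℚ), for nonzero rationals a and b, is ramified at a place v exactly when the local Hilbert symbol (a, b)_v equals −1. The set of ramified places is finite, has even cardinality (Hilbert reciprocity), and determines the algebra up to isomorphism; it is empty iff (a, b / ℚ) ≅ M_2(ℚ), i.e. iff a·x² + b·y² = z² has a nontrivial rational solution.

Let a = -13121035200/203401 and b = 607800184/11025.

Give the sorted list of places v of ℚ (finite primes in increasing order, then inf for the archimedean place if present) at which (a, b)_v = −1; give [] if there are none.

[7, 17, 31, 43]

(a, b) ≡ (-911183, 54094) mod (ℚ^×)²; places V = {2, 3, 5, 7, 11, 13, 17, 19, 31, 37, 41, 43, 53, ∞}.
(a,b)_7: α=1, u≡5; β=-2, v≡5 (mod 7); (5|7)=-1, (5|7)=-1; sign (−1)^0·-1^-2·-1^1 = -1.
(a,b)_19: α=1, u≡13; β=0, v≡9 (mod 19); (13|19)=-1, (9|19)=+1; sign (−1)^0·-1^0·+1^1 = +1.
(a,b)_53: α=0, u≡24; β=2, v≡30 (mod 53); (24|53)=+1, (30|53)=-1; sign (−1)^0·+1^2·-1^0 = +1.
(a,b)_37: α=0, u≡34; β=1, v≡6 (mod 37); (34|37)=+1, (6|37)=-1; sign (−1)^0·+1^1·-1^0 = +1.
(a,b)_11: α=-2, u≡10; β=0, v≡8 (mod 11); (10|11)=-1, (8|11)=-1; sign (−1)^0·-1^0·-1^-2 = +1.
(a,b)_31: α=1, u≡23; β=0, v≡21 (mod 31); (23|31)=-1, (21|31)=-1; sign (−1)^0·-1^0·-1^1 = -1.
(a,b)_5: α=2, u≡2; β=-2, v≡4 (mod 5); (2|5)=-1, (4|5)=+1; sign (−1)^0·-1^-2·+1^2 = +1.
(a,b)_17: α=1, u≡8; β=1, v≡11 (mod 17); (8|17)=+1, (11|17)=-1; sign (−1)^0·+1^1·-1^1 = -1.
(a,b)_3: α=2, u≡1; β=-2, v≡1 (mod 3); (1|3)=+1, (1|3)=+1; sign (−1)^0·+1^-2·+1^2 = +1.
(a,b)_13: α=1, u≡2; β=0, v≡4 (mod 13); (2|13)=-1, (4|13)=+1; sign (−1)^0·-1^0·+1^1 = +1.
(a,b)_41: α=-2, u≡16; β=0, v≡13 (mod 41); (16|41)=+1, (13|41)=-1; sign (−1)^0·+1^0·-1^-2 = +1.
(a,b)_∞: sgn(-911183)=−, sgn(54094)=+, so +1.
(a,b)_43: α=0, u≡2; β=1, v≡16 (mod 43); (2|43)=-1, (16|43)=+1; sign (−1)^0·-1^1·+1^0 = -1.
(a,b)_2: α=6, β=3; u≡1, v≡7 (mod 8); ε(u)ε(v)=0·1, αω(v)=6·0, βω(u)=3·0; sum ≡ 0  ⇒  +1.
|Ram(-911183, 54094)| = 4, even; anisotropic at {7, 17, 31, 43}.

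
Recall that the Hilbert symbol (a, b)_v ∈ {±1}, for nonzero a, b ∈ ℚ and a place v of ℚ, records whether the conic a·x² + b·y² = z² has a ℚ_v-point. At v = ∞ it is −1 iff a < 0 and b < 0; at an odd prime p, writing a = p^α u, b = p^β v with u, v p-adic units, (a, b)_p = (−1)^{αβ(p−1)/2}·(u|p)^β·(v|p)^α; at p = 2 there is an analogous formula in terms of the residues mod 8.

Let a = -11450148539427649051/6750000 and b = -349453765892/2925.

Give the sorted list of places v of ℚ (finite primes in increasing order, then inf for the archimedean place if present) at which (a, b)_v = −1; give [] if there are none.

(a, b) ≡ (-57, -221) mod (ℚ^×)²; places V = {2, 3, 5, 7, 11, 13, 17, 19, ∞}.
(a,b)_∞: sgn(-57)=−, sgn(-221)=−, so -1.
(a,b)_19: α=3, u≡4; β=2, v≡1 (mod 19); (4|19)=+1, (1|19)=+1; sign (−1)^0·+1^2·+1^3 = +1.
(a,b)_13: α=2, u≡11; β=-1, v≡4 (mod 13); (11|13)=-1, (4|13)=+1; sign (−1)^0·-1^-1·+1^2 = -1.
(a,b)_11: α=2, u≡4; β=2, v≡6 (mod 11); (4|11)=+1, (6|11)=-1; sign (−1)^0·+1^2·-1^2 = +1.
(a,b)_2: α=-4, β=2; u≡7, v≡3 (mod 8); ε(u)ε(v)=1·1, αω(v)=-4·1, βω(u)=2·0; sum ≡ 1  ⇒  -1.
(a,b)_17: α=2, u≡12; β=1, v≡1 (mod 17); (12|17)=-1, (1|17)=+1; sign (−1)^0·-1^1·+1^2 = -1.
(a,b)_3: α=-3, u≡2; β=-2, v≡1 (mod 3); (2|3)=-1, (1|3)=+1; sign (−1)^0·-1^-2·+1^-3 = +1.
(a,b)_5: α=-6, u≡2; β=-2, v≡4 (mod 5); (2|5)=-1, (4|5)=+1; sign (−1)^0·-1^-2·+1^-6 = +1.
(a,b)_7: α=10, u≡5; β=6, v≡5 (mod 7); (5|7)=-1, (5|7)=-1; sign (−1)^0·-1^6·-1^10 = +1.
|Ram(-57, -221)| = 4, even; anisotropic at {2, 13, 17, ∞}.

[2, 13, 17, inf]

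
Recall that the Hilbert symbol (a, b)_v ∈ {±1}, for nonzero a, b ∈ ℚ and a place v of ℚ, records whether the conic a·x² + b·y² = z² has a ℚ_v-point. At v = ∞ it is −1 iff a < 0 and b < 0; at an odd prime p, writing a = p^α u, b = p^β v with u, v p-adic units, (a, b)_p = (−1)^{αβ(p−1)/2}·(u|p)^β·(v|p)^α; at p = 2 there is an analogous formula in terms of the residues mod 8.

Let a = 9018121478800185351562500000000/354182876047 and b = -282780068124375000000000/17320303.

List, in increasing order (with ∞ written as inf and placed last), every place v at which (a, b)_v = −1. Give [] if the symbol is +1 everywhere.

[2, 5, 7, 17]

Mod squares: a ≡ 1015, b ≡ -27370. Check v ∈ {∞, 2, 3, 5, 7, 11, 13, 17, 23, 29}.
v=2: v_2(a)=8, v_2(b)=9; units ≡ 7, 3 (mod 8); ε·ε+αω+βω = 1·1+8·1+9·0 ≡ 1  ⇒  (a,b)_2 = -1.
v=17: a=17^4·(≡11), b=17^3·(≡3) mod 17; (11|17)=-1, (3|17)=-1; (−1)^{4·3·8}·(-1)^3·(-1)^4 = -1.
v=11: a=11^-6·(≡5), b=11^-4·(≡5) mod 11; (5|11)=+1, (5|11)=+1; (−1)^{-6·-4·5}·(+1)^-4·(+1)^-6 = +1.
v=23: a=23^4·(≡8), b=23^3·(≡4) mod 23; (8|23)=+1, (4|23)=+1; (−1)^{4·3·11}·(+1)^3·(+1)^4 = +1.
v=3: a=3^4·(≡1), b=3^2·(≡2) mod 3; (1|3)=+1, (2|3)=-1; (−1)^{4·2·1}·(+1)^2·(-1)^4 = +1.
v=13: a=13^-4·(≡3), b=13^-2·(≡2) mod 13; (3|13)=+1, (2|13)=-1; (−1)^{-4·-2·6}·(+1)^-2·(-1)^-4 = +1.
v=29: a=29^3·(≡20), b=29^2·(≡28) mod 29; (20|29)=+1, (28|29)=+1; (−1)^{3·2·14}·(+1)^2·(+1)^3 = +1.
v=∞: 1015 > 0 and -27370 < 0  ⇒  (a,b)_∞ = +1.
v=7: a=7^-1·(≡6), b=7^-1·(≡6) mod 7; (6|7)=-1, (6|7)=-1; (−1)^{-1·-1·3}·(-1)^-1·(-1)^-1 = -1.
v=5: a=5^17·(≡2), b=5^13·(≡4) mod 5; (2|5)=-1, (4|5)=+1; (−1)^{17·13·2}·(-1)^13·(+1)^17 = -1.
|Ram(1015, -27370)| = 4, even; anisotropic at {2, 5, 7, 17}.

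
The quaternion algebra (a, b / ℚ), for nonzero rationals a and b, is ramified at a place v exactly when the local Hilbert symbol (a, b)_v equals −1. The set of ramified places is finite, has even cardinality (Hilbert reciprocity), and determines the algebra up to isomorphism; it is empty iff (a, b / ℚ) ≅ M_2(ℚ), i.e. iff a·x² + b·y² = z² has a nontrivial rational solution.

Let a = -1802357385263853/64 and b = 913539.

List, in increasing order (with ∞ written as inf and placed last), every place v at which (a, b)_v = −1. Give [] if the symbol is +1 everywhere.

[2, 3]

Mod squares: a ≡ -19437, b ≡ 913539. Check v ∈ {∞, 2, 3, 11, 19, 31, 47}.
v=31: a=31^3·(≡6), b=31^1·(≡19) mod 31; (6|31)=-1, (19|31)=+1; (−1)^{3·1·15}·(-1)^1·(+1)^3 = +1.
v=2: v_2(a)=-6, v_2(b)=0; units ≡ 3, 3 (mod 8); ε·ε+αω+βω = 1·1+-6·1+0·1 ≡ 1  ⇒  (a,b)_2 = -1.
v=47: a=47^2·(≡8), b=47^1·(≡26) mod 47; (8|47)=+1, (26|47)=-1; (−1)^{2·1·23}·(+1)^1·(-1)^2 = +1.
v=∞: -19437 < 0 and 913539 > 0  ⇒  (a,b)_∞ = +1.
v=19: a=19^3·(≡13), b=19^1·(≡11) mod 19; (13|19)=-1, (11|19)=+1; (−1)^{3·1·9}·(-1)^1·(+1)^3 = +1.
v=11: a=11^3·(≡1), b=11^1·(≡10) mod 11; (1|11)=+1, (10|11)=-1; (−1)^{3·1·5}·(+1)^1·(-1)^3 = +1.
v=3: a=3^1·(≡1), b=3^1·(≡1) mod 3; (1|3)=+1, (1|3)=+1; (−1)^{1·1·1}·(+1)^1·(+1)^1 = -1.
(-19437, 913539 / ℚ) ramifies at {2, 3}: a division algebra.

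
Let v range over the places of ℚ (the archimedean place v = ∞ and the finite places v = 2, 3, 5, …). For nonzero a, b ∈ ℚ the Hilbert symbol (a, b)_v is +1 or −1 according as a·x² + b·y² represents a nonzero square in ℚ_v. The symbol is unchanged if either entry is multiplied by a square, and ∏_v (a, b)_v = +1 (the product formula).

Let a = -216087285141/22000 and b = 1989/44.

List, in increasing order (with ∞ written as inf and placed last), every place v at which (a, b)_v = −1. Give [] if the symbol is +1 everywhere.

Mod squares: a ≡ -1155, b ≡ 2431. Check v ∈ {∞, 2, 3, 5, 7, 11, 13, 17}.
v=13: a=13^2·(≡8), b=13^1·(≡2) mod 13; (8|13)=-1, (2|13)=-1; (−1)^{2·1·6}·(-1)^1·(-1)^2 = -1.
v=7: a=7^1·(≡5), b=7^0·(≡4) mod 7; (5|7)=-1, (4|7)=+1; (−1)^{1·0·3}·(-1)^0·(+1)^1 = +1.
v=3: a=3^7·(≡2), b=3^2·(≡1) mod 3; (2|3)=-1, (1|3)=+1; (−1)^{7·2·1}·(-1)^2·(+1)^7 = +1.
v=2: v_2(a)=-4, v_2(b)=-2; units ≡ 5, 7 (mod 8); ε·ε+αω+βω = 0·1+-4·0+-2·1 ≡ 0  ⇒  (a,b)_2 = +1.
v=5: a=5^-3·(≡4), b=5^0·(≡1) mod 5; (4|5)=+1, (1|5)=+1; (−1)^{-3·0·2}·(+1)^0·(+1)^-3 = +1.
v=17: a=17^4·(≡13), b=17^1·(≡10) mod 17; (13|17)=+1, (10|17)=-1; (−1)^{4·1·8}·(+1)^1·(-1)^4 = +1.
v=∞: -1155 < 0 and 2431 > 0  ⇒  (a,b)_∞ = +1.
v=11: a=11^-1·(≡1), b=11^-1·(≡5) mod 11; (1|11)=+1, (5|11)=+1; (−1)^{-1·-1·5}·(+1)^-1·(+1)^-1 = -1.
|Ram(-1155, 2431)| = 2, even; anisotropic at {11, 13}.

[11, 13]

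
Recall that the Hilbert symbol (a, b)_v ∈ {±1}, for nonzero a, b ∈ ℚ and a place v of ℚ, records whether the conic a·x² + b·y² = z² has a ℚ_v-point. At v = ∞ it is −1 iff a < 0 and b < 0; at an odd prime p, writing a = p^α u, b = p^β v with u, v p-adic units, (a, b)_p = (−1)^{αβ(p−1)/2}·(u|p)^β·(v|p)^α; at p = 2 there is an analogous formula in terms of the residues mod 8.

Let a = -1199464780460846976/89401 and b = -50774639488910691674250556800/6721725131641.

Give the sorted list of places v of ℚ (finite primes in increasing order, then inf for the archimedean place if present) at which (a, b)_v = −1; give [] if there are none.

[2, inf]

Mod squares: a ≡ -497166, b ≡ -200982. Check v ∈ {∞, 2, 3, 5, 13, 17, 19, 23, 29, 41, 43, 47}.
v=∞: -497166 < 0 and -200982 < 0  ⇒  (a,b)_∞ = -1.
v=23: a=23^-2·(≡8), b=23^-4·(≡21) mod 23; (8|23)=+1, (21|23)=-1; (−1)^{-2·-4·11}·(+1)^-4·(-1)^-2 = +1.
v=17: a=17^2·(≡16), b=17^4·(≡4) mod 17; (16|17)=+1, (4|17)=+1; (−1)^{2·4·8}·(+1)^4·(+1)^2 = +1.
v=41: a=41^1·(≡10), b=41^1·(≡40) mod 41; (10|41)=+1, (40|41)=+1; (−1)^{1·1·20}·(+1)^1·(+1)^1 = +1.
v=5: a=5^0·(≡4), b=5^2·(≡3) mod 5; (4|5)=+1, (3|5)=-1; (−1)^{0·2·2}·(+1)^2·(-1)^0 = +1.
v=13: a=13^-2·(≡6), b=13^-4·(≡8) mod 13; (6|13)=-1, (8|13)=-1; (−1)^{-2·-4·6}·(-1)^-4·(-1)^-2 = +1.
v=2: v_2(a)=7, v_2(b)=7; units ≡ 1, 5 (mod 8); ε·ε+αω+βω = 0·0+7·1+7·0 ≡ 1  ⇒  (a,b)_2 = -1.
v=3: a=3^11·(≡1), b=3^19·(≡2) mod 3; (1|3)=+1, (2|3)=-1; (−1)^{11·19·1}·(+1)^19·(-1)^11 = +1.
v=19: a=19^0·(≡4), b=19^1·(≡17) mod 19; (4|19)=+1, (17|19)=+1; (−1)^{0·1·9}·(+1)^1·(+1)^0 = +1.
v=47: a=47^3·(≡26), b=47^4·(≡24) mod 47; (26|47)=-1, (24|47)=+1; (−1)^{3·4·23}·(-1)^4·(+1)^3 = +1.
v=29: a=29^0·(≡18), b=29^-2·(≡11) mod 29; (18|29)=-1, (11|29)=-1; (−1)^{0·-2·14}·(-1)^-2·(-1)^0 = +1.
v=43: a=43^1·(≡39), b=43^1·(≡14) mod 43; (39|43)=-1, (14|43)=+1; (−1)^{1·1·21}·(-1)^1·(+1)^1 = +1.
(-497166, -200982 / ℚ) ramifies at {2, ∞}: a division algebra.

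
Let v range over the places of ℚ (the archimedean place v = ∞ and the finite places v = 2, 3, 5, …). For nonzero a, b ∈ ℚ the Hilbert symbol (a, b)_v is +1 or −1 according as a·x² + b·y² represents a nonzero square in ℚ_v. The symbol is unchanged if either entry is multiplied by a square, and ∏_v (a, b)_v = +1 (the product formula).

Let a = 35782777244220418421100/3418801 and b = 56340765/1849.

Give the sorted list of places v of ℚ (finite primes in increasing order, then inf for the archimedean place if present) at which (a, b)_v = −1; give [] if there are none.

[3, 7, 13, 29, 37, 41]

Mod squares: a ≡ 313131, b ≡ 77285. Check v ∈ {∞, 2, 3, 5, 7, 13, 29, 31, 37, 41, 43}.
v=29: a=29^2·(≡14), b=29^1·(≡10) mod 29; (14|29)=-1, (10|29)=-1; (−1)^{2·1·14}·(-1)^1·(-1)^2 = -1.
v=43: a=43^-4·(≡37), b=43^-2·(≡15) mod 43; (37|43)=-1, (15|43)=+1; (−1)^{-4·-2·21}·(-1)^-2·(+1)^-4 = +1.
v=37: a=37^1·(≡36), b=37^0·(≡23) mod 37; (36|37)=+1, (23|37)=-1; (−1)^{1·0·18}·(+1)^0·(-1)^1 = -1.
v=31: a=31^1·(≡29), b=31^0·(≡14) mod 31; (29|31)=-1, (14|31)=+1; (−1)^{1·0·15}·(-1)^0·(+1)^1 = +1.
v=13: a=13^3·(≡2), b=13^1·(≡10) mod 13; (2|13)=-1, (10|13)=+1; (−1)^{3·1·6}·(-1)^1·(+1)^3 = -1.
v=5: a=5^2·(≡4), b=5^1·(≡2) mod 5; (4|5)=+1, (2|5)=-1; (−1)^{2·1·2}·(+1)^1·(-1)^2 = +1.
v=7: a=7^1·(≡5), b=7^0·(≡5) mod 7; (5|7)=-1, (5|7)=-1; (−1)^{1·0·3}·(-1)^0·(-1)^1 = -1.
v=2: v_2(a)=2, v_2(b)=0; units ≡ 3, 5 (mod 8); ε·ε+αω+βω = 1·0+2·1+0·1 ≡ 0  ⇒  (a,b)_2 = +1.
v=41: a=41^2·(≡30), b=41^1·(≡33) mod 41; (30|41)=-1, (33|41)=+1; (−1)^{2·1·20}·(-1)^1·(+1)^2 = -1.
v=3: a=3^15·(≡1), b=3^6·(≡2) mod 3; (1|3)=+1, (2|3)=-1; (−1)^{15·6·1}·(+1)^6·(-1)^15 = -1.
v=∞: 313131 > 0 and 77285 > 0  ⇒  (a,b)_∞ = +1.
|Ram(313131, 77285)| = 6, even; anisotropic at {3, 7, 13, 29, 37, 41}.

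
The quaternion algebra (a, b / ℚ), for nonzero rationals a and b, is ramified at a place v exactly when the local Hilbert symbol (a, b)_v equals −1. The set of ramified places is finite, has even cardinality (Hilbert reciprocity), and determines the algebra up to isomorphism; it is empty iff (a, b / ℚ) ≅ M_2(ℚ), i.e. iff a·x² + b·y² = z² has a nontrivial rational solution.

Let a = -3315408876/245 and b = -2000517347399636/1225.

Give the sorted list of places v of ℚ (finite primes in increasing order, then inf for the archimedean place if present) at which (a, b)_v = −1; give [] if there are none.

(a, b) ≡ (-2724695, -29) mod (ℚ^×)²; places V = {2, 3, 5, 7, 13, 17, 19, 23, 29, 43, ∞}.
(a,b)_2: α=2, β=2; u≡1, v≡3 (mod 8); ε(u)ε(v)=0·1, αω(v)=2·1, βω(u)=2·0; sum ≡ 0  ⇒  +1.
(a,b)_∞: sgn(-2724695)=−, sgn(-29)=−, so -1.
(a,b)_3: α=2, u≡1; β=0, v≡1 (mod 3); (1|3)=+1, (1|3)=+1; sign (−1)^0·+1^0·+1^2 = +1.
(a,b)_5: α=-1, u≡1; β=-2, v≡1 (mod 5); (1|5)=+1, (1|5)=+1; sign (−1)^0·+1^-2·+1^-1 = +1.
(a,b)_17: α=0, u≡6; β=2, v≡11 (mod 17); (6|17)=-1, (11|17)=-1; sign (−1)^0·-1^2·-1^0 = +1.
(a,b)_29: α=1, u≡4; β=1, v≡22 (mod 29); (4|29)=+1, (22|29)=+1; sign (−1)^0·+1^1·+1^1 = +1.
(a,b)_7: α=-2, u≡5; β=-2, v≡3 (mod 7); (5|7)=-1, (3|7)=-1; sign (−1)^0·-1^-2·-1^-2 = +1.
(a,b)_13: α=2, u≡12; β=2, v≡10 (mod 13); (12|13)=+1, (10|13)=+1; sign (−1)^0·+1^2·+1^2 = +1.
(a,b)_19: α=1, u≡1; β=2, v≡6 (mod 19); (1|19)=+1, (6|19)=+1; sign (−1)^0·+1^2·+1^1 = +1.
(a,b)_23: α=1, u≡16; β=2, v≡11 (mod 23); (16|23)=+1, (11|23)=-1; sign (−1)^0·+1^2·-1^1 = -1.
(a,b)_43: α=1, u≡17; β=2, v≡17 (mod 43); (17|43)=+1, (17|43)=+1; sign (−1)^0·+1^2·+1^1 = +1.
(-2724695, -29 / ℚ) ramifies at {23, ∞}: a division algebra.

[23, inf]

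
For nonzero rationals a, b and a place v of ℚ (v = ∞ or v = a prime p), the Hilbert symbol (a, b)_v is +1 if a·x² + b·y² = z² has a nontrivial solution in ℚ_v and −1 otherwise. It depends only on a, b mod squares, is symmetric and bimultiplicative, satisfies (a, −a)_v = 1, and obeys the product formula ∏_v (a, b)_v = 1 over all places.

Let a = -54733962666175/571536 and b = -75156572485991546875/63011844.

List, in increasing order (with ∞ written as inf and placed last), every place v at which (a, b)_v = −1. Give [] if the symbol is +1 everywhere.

(a, b) ≡ (-453583, -34891) mod (ℚ^×)²; places V = {2, 3, 5, 7, 13, 23, 37, 41, ∞}.
(a,b)_13: α=7, u≡3; β=10, v≡1 (mod 13); (3|13)=+1, (1|13)=+1; sign (−1)^0·+1^10·+1^7 = +1.
(a,b)_3: α=-6, u≡2; β=-8, v≡2 (mod 3); (2|3)=-1, (2|3)=-1; sign (−1)^0·-1^-8·-1^-6 = +1.
(a,b)_∞: sgn(-453583)=−, sgn(-34891)=−, so -1.
(a,b)_2: α=-4, β=-2; u≡1, v≡5 (mod 8); ε(u)ε(v)=0·0, αω(v)=-4·1, βω(u)=-2·0; sum ≡ 0  ⇒  +1.
(a,b)_37: α=1, u≡27; β=1, v≡18 (mod 37); (27|37)=+1, (18|37)=-1; sign (−1)^0·+1^1·-1^1 = -1.
(a,b)_7: α=-2, u≡6; β=-4, v≡4 (mod 7); (6|7)=-1, (4|7)=+1; sign (−1)^0·-1^-4·+1^-2 = +1.
(a,b)_5: α=2, u≡3; β=6, v≡4 (mod 5); (3|5)=-1, (4|5)=+1; sign (−1)^0·-1^6·+1^2 = +1.
(a,b)_23: α=1, u≡2; β=1, v≡4 (mod 23); (2|23)=+1, (4|23)=+1; sign (−1)^1·+1^1·+1^1 = -1.
(a,b)_41: α=1, u≡15; β=1, v≡36 (mod 41); (15|41)=-1, (36|41)=+1; sign (−1)^0·-1^1·+1^1 = -1.
Ram(-453583, -34891) = {23, 37, 41, ∞}; no ℚ_23-point on the conic.

[23, 37, 41, inf]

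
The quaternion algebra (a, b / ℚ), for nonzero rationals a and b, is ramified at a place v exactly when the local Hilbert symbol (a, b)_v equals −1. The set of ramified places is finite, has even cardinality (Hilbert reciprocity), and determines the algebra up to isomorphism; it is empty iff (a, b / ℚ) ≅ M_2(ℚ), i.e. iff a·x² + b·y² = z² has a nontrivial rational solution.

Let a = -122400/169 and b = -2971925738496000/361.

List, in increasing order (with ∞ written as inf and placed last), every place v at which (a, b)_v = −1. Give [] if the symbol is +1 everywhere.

[2, 3, 11, 13, 17, inf]

(a, b) ≡ (-34, -4290) mod (ℚ^×)²; places V = {2, 3, 5, 11, 13, 17, 19, ∞}.
(a,b)_13: α=-2, u≡8; β=1, v≡7 (mod 13); (8|13)=-1, (7|13)=-1; sign (−1)^0·-1^1·-1^-2 = -1.
(a,b)_17: α=1, u≡9; β=4, v≡3 (mod 17); (9|17)=+1, (3|17)=-1; sign (−1)^0·+1^4·-1^1 = -1.
(a,b)_19: α=0, u≡1; β=-2, v≡11 (mod 19); (1|19)=+1, (11|19)=+1; sign (−1)^0·+1^-2·+1^0 = +1.
(a,b)_2: α=5, β=13; u≡7, v≡7 (mod 8); ε(u)ε(v)=1·1, αω(v)=5·0, βω(u)=13·0; sum ≡ 1  ⇒  -1.
(a,b)_5: α=2, u≡1; β=3, v≡2 (mod 5); (1|5)=+1, (2|5)=-1; sign (−1)^0·+1^3·-1^2 = +1.
(a,b)_∞: sgn(-34)=−, sgn(-4290)=−, so -1.
(a,b)_11: α=0, u≡2; β=1, v≡2 (mod 11); (2|11)=-1, (2|11)=-1; sign (−1)^0·-1^1·-1^0 = -1.
(a,b)_3: α=2, u≡2; β=5, v≡1 (mod 3); (2|3)=-1, (1|3)=+1; sign (−1)^0·-1^5·+1^2 = -1.
Ram(-34, -4290) = {2, 3, 11, 13, 17, ∞}; no ℚ_2-point on the conic.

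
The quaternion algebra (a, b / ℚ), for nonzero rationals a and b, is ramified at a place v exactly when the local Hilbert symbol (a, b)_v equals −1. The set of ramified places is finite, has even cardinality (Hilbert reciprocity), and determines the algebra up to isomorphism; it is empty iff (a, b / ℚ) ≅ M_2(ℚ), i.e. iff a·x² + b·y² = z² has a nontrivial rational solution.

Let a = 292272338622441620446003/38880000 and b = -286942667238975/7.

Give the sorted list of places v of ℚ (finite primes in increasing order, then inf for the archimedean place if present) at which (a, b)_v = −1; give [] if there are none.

Mod squares: a ≡ 22714041, b ≡ -777. Check v ∈ {∞, 2, 3, 5, 7, 11, 13, 23, 31, 37, 41, 47}.
v=13: a=13^2·(≡10), b=13^0·(≡12) mod 13; (10|13)=+1, (12|13)=+1; (−1)^{2·0·6}·(+1)^0·(+1)^2 = +1.
v=41: a=41^3·(≡36), b=41^2·(≡39) mod 41; (36|41)=+1, (39|41)=+1; (−1)^{3·2·20}·(+1)^2·(+1)^3 = +1.
v=37: a=37^1·(≡25), b=37^1·(≡3) mod 37; (25|37)=+1, (3|37)=+1; (−1)^{1·1·18}·(+1)^1·(+1)^1 = +1.
v=47: a=47^2·(≡46), b=47^0·(≡46) mod 47; (46|47)=-1, (46|47)=-1; (−1)^{2·0·23}·(-1)^0·(-1)^2 = +1.
v=5: a=5^-4·(≡1), b=5^2·(≡3) mod 5; (1|5)=+1, (3|5)=-1; (−1)^{-4·2·2}·(+1)^2·(-1)^-4 = +1.
v=23: a=23^3·(≡6), b=23^2·(≡7) mod 23; (6|23)=+1, (7|23)=-1; (−1)^{3·2·11}·(+1)^2·(-1)^3 = -1.
v=7: a=7^1·(≡6), b=7^-1·(≡1) mod 7; (6|7)=-1, (1|7)=+1; (−1)^{1·-1·3}·(-1)^-1·(+1)^1 = +1.
v=31: a=31^3·(≡29), b=31^2·(≡3) mod 31; (29|31)=-1, (3|31)=-1; (−1)^{3·2·15}·(-1)^2·(-1)^3 = -1.
v=11: a=11^2·(≡1), b=11^2·(≡5) mod 11; (1|11)=+1, (5|11)=+1; (−1)^{2·2·5}·(+1)^2·(+1)^2 = +1.
v=∞: 22714041 > 0 and -777 < 0  ⇒  (a,b)_∞ = +1.
v=3: a=3^-5·(≡1), b=3^1·(≡2) mod 3; (1|3)=+1, (2|3)=-1; (−1)^{-5·1·1}·(+1)^1·(-1)^-5 = +1.
v=2: v_2(a)=-8, v_2(b)=0; units ≡ 1, 7 (mod 8); ε·ε+αω+βω = 0·1+-8·0+0·0 ≡ 0  ⇒  (a,b)_2 = +1.
|Ram(22714041, -777)| = 2, even; anisotropic at {23, 31}.

[23, 31]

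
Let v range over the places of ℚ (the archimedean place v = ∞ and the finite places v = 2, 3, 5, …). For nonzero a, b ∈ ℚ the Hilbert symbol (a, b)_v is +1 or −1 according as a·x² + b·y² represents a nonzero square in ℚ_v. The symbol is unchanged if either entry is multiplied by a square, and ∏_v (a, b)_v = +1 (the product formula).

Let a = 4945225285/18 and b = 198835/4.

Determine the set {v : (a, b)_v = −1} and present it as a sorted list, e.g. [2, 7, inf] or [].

Mod squares: a ≡ 559130, b ≡ 198835. Check v ∈ {∞, 2, 3, 5, 7, 11, 13, 17, 19, 23}.
v=13: a=13^1·(≡8), b=13^1·(≡5) mod 13; (8|13)=-1, (5|13)=-1; (−1)^{1·1·6}·(-1)^1·(-1)^1 = +1.
v=3: a=3^-2·(≡2), b=3^0·(≡1) mod 3; (2|3)=-1, (1|3)=+1; (−1)^{-2·0·1}·(-1)^0·(+1)^-2 = +1.
v=7: a=7^2·(≡6), b=7^1·(≡5) mod 7; (6|7)=-1, (5|7)=-1; (−1)^{2·1·3}·(-1)^1·(-1)^2 = -1.
v=23: a=23^1·(≡14), b=23^1·(≡5) mod 23; (14|23)=-1, (5|23)=-1; (−1)^{1·1·11}·(-1)^1·(-1)^1 = -1.
v=2: v_2(a)=-1, v_2(b)=-2; units ≡ 5, 3 (mod 8); ε·ε+αω+βω = 0·1+-1·1+-2·1 ≡ 1  ⇒  (a,b)_2 = -1.
v=17: a=17^1·(≡3), b=17^0·(≡5) mod 17; (3|17)=-1, (5|17)=-1; (−1)^{1·0·8}·(-1)^0·(-1)^1 = -1.
v=19: a=19^2·(≡11), b=19^1·(≡18) mod 19; (11|19)=+1, (18|19)=-1; (−1)^{2·1·9}·(+1)^1·(-1)^2 = +1.
v=∞: 559130 > 0 and 198835 > 0  ⇒  (a,b)_∞ = +1.
v=11: a=11^1·(≡7), b=11^0·(≡8) mod 11; (7|11)=-1, (8|11)=-1; (−1)^{1·0·5}·(-1)^0·(-1)^1 = -1.
v=5: a=5^1·(≡4), b=5^1·(≡3) mod 5; (4|5)=+1, (3|5)=-1; (−1)^{1·1·2}·(+1)^1·(-1)^1 = -1.
Ram(559130, 198835) = {2, 5, 7, 11, 17, 23}; no ℚ_2-point on the conic.

[2, 5, 7, 11, 17, 23]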